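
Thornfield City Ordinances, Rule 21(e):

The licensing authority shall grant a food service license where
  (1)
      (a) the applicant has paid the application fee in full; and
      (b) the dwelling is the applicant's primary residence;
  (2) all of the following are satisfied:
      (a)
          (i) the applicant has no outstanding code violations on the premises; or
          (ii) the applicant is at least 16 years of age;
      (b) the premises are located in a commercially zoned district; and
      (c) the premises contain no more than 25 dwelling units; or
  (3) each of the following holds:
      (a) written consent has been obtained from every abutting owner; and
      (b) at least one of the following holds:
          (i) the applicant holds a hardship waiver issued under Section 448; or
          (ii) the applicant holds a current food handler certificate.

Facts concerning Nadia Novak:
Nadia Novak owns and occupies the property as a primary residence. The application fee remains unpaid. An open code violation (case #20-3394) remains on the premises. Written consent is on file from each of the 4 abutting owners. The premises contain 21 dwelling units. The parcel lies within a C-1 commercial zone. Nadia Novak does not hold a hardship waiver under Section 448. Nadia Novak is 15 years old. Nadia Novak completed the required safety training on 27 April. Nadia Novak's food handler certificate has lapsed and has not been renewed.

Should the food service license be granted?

(a) fee paid — not satisfied.
(b) primary residence — holds.
(1) = F AND T = false.
(i) no code violations — not satisfied.
(ii) age ≥ 16 — not met.
So (a) is not satisfied (F OR F).
(b) commercially zoned — met.
(c) ≤ 25 units — satisfied.
(2) = F AND T AND T = false.
(a) all abutters consent — satisfied.
(i) hardship waiver — not satisfied.
(ii) food handler cert. — fails.
So (b) is not satisfied (F OR F).
(3) = T AND F = false.
Overall: F OR F OR F → false.

No — denied.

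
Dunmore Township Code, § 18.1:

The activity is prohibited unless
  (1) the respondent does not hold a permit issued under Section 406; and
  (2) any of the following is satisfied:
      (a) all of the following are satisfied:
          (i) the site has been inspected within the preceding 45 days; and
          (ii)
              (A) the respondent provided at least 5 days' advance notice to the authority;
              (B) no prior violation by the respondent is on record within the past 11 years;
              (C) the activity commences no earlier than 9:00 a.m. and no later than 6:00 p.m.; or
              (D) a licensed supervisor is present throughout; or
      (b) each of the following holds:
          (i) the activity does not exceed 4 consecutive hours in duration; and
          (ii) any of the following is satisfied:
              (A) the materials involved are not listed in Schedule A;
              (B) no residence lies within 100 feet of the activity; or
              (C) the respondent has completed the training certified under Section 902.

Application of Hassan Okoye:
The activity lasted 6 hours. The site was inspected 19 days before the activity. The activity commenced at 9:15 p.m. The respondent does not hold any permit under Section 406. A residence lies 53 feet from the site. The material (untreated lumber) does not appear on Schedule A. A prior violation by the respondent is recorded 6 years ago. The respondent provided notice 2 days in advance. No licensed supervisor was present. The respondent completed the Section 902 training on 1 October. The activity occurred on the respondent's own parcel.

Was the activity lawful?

No — unlawful.

(1) not (holds permit) — holds.
(i) site inspected — satisfied.
(A) ≥5 days' notice — fails.
(B) no prior violation — not satisfied.
(C) start within hours — not met.
(D) supervisor present — not met.
(ii): F OR F OR F OR F → false.
(a): T AND F → false.
(i) ≤ 4 hrs duration — fails.
(A) not (Schedule A material) — satisfied.
(B) no residence in 100 ft — not met.
(C) training certified — met.
So (ii) is satisfied (T OR F OR T).
(b) = F AND T = false.
(2): F OR F → false.
Overall: T AND F → false.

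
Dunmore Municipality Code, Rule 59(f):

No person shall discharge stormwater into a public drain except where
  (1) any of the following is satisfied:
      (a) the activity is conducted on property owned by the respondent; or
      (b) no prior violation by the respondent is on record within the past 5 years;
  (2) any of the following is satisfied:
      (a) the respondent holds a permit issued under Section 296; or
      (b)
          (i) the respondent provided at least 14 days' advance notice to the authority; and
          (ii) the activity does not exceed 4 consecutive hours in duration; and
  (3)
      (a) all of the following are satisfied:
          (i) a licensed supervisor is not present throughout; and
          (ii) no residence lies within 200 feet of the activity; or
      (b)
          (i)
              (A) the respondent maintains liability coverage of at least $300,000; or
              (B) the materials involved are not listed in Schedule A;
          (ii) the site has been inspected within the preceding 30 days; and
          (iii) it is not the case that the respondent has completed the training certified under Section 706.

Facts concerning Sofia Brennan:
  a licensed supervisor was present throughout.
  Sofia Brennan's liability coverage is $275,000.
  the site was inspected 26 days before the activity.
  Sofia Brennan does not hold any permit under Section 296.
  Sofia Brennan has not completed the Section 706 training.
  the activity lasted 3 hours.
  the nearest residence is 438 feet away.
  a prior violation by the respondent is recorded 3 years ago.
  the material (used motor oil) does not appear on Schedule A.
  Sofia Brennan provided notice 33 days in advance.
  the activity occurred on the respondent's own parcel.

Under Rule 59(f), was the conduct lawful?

Yes — lawful.

(a) own property — holds.
(b) no prior violation — fails.
So (1) is satisfied (T OR F).
(a) holds permit — not met.
(i) ≥14 days' notice — met.
(ii) ≤ 4 hrs duration — met.
(b): T AND T → true.
So (2) is satisfied (F OR T).
(i) not (supervisor present) — not met.
(ii) no residence in 200 ft — holds.
(a): F AND T → false.
(A) coverage ≥ $300,000 — fails.
(B) not (Schedule A material) — satisfied.
(i): F OR T → true.
(ii) site inspected — holds.
(iii) not (training certified) — met.
(b): T AND T AND T → true.
So (3) is satisfied (F OR T).
Overall: T AND T AND T → true.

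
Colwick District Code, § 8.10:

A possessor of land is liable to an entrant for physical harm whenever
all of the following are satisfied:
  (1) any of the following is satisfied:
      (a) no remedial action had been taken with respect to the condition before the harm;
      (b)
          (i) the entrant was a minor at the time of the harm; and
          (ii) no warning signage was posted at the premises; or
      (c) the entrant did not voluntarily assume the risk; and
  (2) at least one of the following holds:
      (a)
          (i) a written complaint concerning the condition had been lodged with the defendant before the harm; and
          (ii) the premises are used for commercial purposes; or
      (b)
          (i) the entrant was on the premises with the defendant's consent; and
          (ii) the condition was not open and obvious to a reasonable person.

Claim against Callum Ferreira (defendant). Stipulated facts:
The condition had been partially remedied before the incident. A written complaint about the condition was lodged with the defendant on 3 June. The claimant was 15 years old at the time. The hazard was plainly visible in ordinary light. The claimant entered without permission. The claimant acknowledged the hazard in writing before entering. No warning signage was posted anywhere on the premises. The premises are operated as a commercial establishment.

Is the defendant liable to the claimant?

Yes — liable.

(a) no remedial action — fails.
(i) entrant a minor — holds.
(ii) no signage posted — holds.
(b): T AND T → true.
(c) no assumed risk — not met.
(1) = F OR T OR F = true.
(i) complaint lodged — met.
(ii) commercial use — met.
(a) = T AND T = true.
(i) consent to enter — fails.
(ii) not open/obvious — not met.
(b): F AND F → false.
(2) = T OR F = true.
Overall: T AND T → true.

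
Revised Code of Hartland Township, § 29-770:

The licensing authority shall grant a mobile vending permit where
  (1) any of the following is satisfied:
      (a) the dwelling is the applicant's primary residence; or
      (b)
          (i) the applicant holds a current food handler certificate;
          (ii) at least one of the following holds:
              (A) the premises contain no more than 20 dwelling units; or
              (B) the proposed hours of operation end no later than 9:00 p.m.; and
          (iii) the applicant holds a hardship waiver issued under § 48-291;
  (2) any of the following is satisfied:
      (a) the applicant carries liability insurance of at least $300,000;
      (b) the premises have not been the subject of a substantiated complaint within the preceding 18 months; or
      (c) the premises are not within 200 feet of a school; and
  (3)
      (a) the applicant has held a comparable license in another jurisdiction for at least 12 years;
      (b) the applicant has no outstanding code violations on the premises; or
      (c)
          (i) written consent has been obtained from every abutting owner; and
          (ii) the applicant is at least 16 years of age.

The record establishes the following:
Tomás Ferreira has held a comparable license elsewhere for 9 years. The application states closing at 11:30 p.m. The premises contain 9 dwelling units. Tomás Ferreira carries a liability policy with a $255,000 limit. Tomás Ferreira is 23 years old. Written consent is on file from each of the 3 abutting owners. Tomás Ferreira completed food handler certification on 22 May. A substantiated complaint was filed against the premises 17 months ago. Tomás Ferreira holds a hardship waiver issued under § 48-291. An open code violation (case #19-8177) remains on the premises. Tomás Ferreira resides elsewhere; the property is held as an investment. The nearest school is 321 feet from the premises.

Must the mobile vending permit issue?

Yes — granted.

(a) primary residence — not satisfied.
(i) food handler cert. — met.
(A) ≤ 20 units — holds.
(B) closes by 9 p.m. — not met.
So (ii) is satisfied (T OR F).
(iii) hardship waiver — holds.
So (b) is satisfied (T AND T AND T).
So (1) is satisfied (F OR T).
(a) insurance ≥ $300,000 — not satisfied.
(b) no complaint in 18 mo. — fails.
(c) ≥200 ft from school — met.
So (2) is satisfied (F OR F OR T).
(a) prior license ≥ 12 yr — not met.
(b) no code violations — fails.
(i) all abutters consent — satisfied.
(ii) age ≥ 16 — met.
(c) = T AND T = true.
(3) = F OR F OR T = true.
So Overall is satisfied (T AND T AND T).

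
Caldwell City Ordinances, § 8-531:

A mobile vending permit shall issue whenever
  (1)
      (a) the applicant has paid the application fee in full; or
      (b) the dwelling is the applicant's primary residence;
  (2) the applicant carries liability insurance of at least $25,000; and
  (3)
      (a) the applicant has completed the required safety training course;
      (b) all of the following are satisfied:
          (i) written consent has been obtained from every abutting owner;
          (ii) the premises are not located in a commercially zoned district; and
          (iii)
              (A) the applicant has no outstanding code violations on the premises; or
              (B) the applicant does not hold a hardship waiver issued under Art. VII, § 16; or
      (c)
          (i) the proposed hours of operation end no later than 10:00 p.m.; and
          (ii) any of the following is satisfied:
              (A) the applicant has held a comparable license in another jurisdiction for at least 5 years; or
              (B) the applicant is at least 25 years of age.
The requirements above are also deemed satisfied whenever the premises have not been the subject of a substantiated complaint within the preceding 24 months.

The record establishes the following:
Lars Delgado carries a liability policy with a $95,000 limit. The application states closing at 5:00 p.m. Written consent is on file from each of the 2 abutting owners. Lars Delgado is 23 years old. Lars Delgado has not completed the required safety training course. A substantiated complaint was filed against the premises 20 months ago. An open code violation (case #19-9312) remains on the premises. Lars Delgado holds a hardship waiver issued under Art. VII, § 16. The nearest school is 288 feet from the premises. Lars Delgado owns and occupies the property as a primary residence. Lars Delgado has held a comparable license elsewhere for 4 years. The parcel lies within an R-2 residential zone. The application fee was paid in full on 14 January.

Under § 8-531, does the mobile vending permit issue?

No — denied.

(a) fee paid — holds.
(b) primary residence — satisfied.
So (1) is satisfied (T OR T).
(2) insurance ≥ $25,000 — satisfied.
(a) safety training — not satisfied.
(i) all abutters consent — holds.
(ii) not (commercially zoned) — met.
(A) no code violations — not satisfied.
(B) not (hardship waiver) — not met.
(iii) = F OR F = false.
(b) = T AND T AND F = false.
(i) closes by 10 p.m. — holds.
(A) prior license ≥ 5 yr — fails.
(B) age ≥ 25 — not met.
So (ii) is not satisfied (F OR F).
So (c) is not satisfied (T AND F).
(3) = F OR F OR F = false.
So Overall is not satisfied (T AND T AND F).
Exception (no complaint in 24 mo.) — not satisfied.
Result: main false OR exception false → false.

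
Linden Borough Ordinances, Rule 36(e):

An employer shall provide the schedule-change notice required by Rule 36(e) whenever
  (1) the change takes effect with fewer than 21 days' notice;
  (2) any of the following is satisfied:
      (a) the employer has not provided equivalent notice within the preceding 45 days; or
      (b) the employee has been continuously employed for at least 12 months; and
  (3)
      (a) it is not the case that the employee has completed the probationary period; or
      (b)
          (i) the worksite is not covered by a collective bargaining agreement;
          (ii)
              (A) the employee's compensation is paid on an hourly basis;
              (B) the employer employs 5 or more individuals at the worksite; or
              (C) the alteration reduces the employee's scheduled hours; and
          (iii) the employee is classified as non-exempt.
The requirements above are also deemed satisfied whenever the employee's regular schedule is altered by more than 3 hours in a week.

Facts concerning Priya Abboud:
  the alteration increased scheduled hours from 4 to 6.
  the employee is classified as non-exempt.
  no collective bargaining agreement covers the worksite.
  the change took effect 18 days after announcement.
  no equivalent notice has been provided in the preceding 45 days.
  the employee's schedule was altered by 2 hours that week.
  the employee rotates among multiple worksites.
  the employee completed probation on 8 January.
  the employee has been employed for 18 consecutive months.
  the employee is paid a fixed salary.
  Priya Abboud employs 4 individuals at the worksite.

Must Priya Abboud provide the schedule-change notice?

(1) < 21 days' notice — met.
(a) no recent notice — met.
(b) tenure ≥ 12 mo. — holds.
So (2) is satisfied (T OR T).
(a) not (past probation) — not met.
(i) no CBA — holds.
(A) hourly-paid — not met.
(B) ≥ 5 at site — fails.
(C) hours reduced — not met.
So (ii) is not satisfied (F OR F OR F).
(iii) non-exempt — satisfied.
(b): T AND F AND T → false.
So (3) is not satisfied (F OR F).
Overall = T AND T AND F = false.
Exception (schedule shift > 3h) — not satisfied.
Result: main false OR exception false → false.

No — not required.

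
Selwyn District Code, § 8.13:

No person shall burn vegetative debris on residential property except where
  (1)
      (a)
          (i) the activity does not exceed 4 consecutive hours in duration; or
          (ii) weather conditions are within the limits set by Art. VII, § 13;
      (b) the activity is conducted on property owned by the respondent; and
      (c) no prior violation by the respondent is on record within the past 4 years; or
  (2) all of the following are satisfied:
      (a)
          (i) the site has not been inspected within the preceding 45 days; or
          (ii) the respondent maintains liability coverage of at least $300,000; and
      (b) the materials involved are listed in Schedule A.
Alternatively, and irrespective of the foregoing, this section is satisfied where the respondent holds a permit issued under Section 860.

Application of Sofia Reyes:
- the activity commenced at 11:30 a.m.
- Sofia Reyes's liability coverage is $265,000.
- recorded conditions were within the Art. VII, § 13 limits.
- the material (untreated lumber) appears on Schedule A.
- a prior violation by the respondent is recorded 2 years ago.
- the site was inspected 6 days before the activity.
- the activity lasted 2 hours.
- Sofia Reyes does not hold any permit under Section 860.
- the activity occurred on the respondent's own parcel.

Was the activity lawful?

(i) ≤ 4 hrs duration — holds.
(ii) weather ok — met.
So (a) is satisfied (T OR T).
(b) own property — holds.
(c) no prior violation — not satisfied.
So (1) is not satisfied (T AND T AND F).
(i) not (site inspected) — fails.
(ii) coverage ≥ $300,000 — not met.
(a) = F OR F = false.
(b) Schedule A material — holds.
So (2) is not satisfied (F AND T).
So Overall is not satisfied (F OR F).
Exception (holds permit) — not satisfied.
Result: main false OR exception false → false.

No — unlawful.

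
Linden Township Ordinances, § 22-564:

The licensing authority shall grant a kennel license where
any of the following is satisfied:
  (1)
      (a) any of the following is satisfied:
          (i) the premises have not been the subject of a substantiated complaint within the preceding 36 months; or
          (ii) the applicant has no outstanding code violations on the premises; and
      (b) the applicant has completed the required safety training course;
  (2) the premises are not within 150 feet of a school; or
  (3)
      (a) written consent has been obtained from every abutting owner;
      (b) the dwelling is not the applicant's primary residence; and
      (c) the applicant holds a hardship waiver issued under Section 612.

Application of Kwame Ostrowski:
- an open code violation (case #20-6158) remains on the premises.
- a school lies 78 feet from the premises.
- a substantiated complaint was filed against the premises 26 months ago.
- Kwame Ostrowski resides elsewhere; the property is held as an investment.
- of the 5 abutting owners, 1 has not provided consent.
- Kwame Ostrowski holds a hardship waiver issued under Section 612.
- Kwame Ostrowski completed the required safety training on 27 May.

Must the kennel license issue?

No — denied.

(i) no complaint in 36 mo. — not met.
(ii) no code violations — not met.
(a) = F OR F = false.
(b) safety training — satisfied.
(1) = F AND T = false.
(2) ≥150 ft from school — not met.
(a) all abutters consent — fails.
(b) not (primary residence) — met.
(c) hardship waiver — satisfied.
So (3) is not satisfied (F AND T AND T).
Overall = F OR F OR F = false.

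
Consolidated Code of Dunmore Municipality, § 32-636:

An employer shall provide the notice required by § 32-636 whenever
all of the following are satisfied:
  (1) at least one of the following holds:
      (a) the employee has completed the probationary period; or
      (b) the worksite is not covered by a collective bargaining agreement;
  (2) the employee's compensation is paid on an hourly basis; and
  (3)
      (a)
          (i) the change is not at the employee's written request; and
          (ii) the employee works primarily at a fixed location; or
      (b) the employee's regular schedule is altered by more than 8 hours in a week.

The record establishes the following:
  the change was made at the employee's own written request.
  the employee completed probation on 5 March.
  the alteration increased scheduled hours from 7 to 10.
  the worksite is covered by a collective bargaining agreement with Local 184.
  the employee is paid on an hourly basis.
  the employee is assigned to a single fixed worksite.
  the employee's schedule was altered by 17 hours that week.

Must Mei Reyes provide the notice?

Yes — required.

(a) past probation — satisfied.
(b) no CBA — not met.
So (1) is satisfied (T OR F).
(2) hourly-paid — satisfied.
(i) not employee-requested — fails.
(ii) fixed location — holds.
(a) = F AND T = false.
(b) schedule shift > 8h — satisfied.
(3): F OR T → true.
So Overall is satisfied (T AND T AND T).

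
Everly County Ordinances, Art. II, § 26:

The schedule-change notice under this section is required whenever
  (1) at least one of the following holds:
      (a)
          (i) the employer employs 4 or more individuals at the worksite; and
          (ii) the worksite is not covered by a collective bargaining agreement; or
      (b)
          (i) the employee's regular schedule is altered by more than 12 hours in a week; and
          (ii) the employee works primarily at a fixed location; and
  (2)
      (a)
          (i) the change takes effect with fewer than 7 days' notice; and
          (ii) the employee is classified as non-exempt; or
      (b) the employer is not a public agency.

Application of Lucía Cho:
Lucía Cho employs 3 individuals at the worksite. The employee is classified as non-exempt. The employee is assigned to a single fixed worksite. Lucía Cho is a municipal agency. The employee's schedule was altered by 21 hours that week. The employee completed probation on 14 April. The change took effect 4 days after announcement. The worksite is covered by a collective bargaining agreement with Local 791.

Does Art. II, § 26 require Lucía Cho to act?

(i) ≥ 4 at site — fails.
(ii) no CBA — fails.
(a) = F AND F = false.
(i) schedule shift > 12h — met.
(ii) fixed location — holds.
So (b) is satisfied (T AND T).
(1) = F OR T = true.
(i) < 7 days' notice — holds.
(ii) non-exempt — satisfied.
So (a) is satisfied (T AND T).
(b) not (public agency) — fails.
So (2) is satisfied (T OR F).
So Overall is satisfied (T AND T).

Yes — required.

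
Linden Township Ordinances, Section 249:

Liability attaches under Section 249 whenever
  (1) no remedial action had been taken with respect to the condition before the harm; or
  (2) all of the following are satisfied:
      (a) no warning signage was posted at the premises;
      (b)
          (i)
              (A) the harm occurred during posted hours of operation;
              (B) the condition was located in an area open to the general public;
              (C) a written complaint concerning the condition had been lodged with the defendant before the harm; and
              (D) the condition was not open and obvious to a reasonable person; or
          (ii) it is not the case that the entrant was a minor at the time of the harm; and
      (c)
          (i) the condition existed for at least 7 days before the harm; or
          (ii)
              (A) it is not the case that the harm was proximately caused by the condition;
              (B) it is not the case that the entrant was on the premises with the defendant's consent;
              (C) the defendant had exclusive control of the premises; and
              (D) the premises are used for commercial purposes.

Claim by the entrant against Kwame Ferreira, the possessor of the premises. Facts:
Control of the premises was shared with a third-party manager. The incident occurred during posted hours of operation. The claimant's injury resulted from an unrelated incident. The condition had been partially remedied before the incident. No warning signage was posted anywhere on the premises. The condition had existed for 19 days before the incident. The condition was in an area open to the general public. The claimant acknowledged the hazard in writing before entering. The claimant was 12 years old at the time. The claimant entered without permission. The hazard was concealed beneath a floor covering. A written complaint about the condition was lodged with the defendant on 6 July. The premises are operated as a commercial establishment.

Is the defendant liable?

Yes — liable.

(1) no remedial action — not met.
(a) no signage posted — met.
(A) during posted hours — met.
(B) public area — holds.
(C) complaint lodged — holds.
(D) not open/obvious — met.
So (i) is satisfied (T AND T AND T AND T).
(ii) not (entrant a minor) — fails.
(b): T OR F → true.
(i) condition ≥7 days old — satisfied.
(A) not (proximate cause) — satisfied.
(B) not (consent to enter) — holds.
(C) exclusive control — not met.
(D) commercial use — holds.
(ii): T AND T AND F AND T → false.
So (c) is satisfied (T OR F).
(2): T AND T AND T → true.
So Overall is satisfied (F OR T).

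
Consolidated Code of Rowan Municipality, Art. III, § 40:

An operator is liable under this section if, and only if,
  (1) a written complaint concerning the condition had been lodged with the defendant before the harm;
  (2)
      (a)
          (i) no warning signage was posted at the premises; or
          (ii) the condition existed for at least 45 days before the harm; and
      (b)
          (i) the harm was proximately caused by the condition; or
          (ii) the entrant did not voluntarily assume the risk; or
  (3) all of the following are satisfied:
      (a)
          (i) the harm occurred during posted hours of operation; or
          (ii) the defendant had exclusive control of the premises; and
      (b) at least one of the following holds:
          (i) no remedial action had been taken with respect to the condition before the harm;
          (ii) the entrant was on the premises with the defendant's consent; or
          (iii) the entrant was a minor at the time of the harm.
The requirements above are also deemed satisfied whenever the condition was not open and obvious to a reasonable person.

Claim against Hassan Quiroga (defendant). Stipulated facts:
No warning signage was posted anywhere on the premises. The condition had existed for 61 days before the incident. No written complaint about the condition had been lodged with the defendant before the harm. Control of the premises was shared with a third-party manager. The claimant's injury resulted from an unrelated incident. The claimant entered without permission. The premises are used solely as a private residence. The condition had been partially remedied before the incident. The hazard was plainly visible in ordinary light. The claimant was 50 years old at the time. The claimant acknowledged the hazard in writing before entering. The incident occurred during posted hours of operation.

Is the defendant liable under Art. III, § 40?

No — not liable.

(1) complaint lodged — fails.
(i) no signage posted — satisfied.
(ii) condition ≥45 days old — met.
(a): T OR T → true.
(i) proximate cause — fails.
(ii) no assumed risk — not met.
(b): F OR F → false.
(2): T AND F → false.
(i) during posted hours — holds.
(ii) exclusive control — not satisfied.
(a) = T OR F = true.
(i) no remedial action — not satisfied.
(ii) consent to enter — fails.
(iii) entrant a minor — fails.
(b) = F OR F OR F = false.
(3) = T AND F = false.
Overall = F OR F OR F = false.
Exception (not open/obvious) — not satisfied.
Result: main false OR exception false → false.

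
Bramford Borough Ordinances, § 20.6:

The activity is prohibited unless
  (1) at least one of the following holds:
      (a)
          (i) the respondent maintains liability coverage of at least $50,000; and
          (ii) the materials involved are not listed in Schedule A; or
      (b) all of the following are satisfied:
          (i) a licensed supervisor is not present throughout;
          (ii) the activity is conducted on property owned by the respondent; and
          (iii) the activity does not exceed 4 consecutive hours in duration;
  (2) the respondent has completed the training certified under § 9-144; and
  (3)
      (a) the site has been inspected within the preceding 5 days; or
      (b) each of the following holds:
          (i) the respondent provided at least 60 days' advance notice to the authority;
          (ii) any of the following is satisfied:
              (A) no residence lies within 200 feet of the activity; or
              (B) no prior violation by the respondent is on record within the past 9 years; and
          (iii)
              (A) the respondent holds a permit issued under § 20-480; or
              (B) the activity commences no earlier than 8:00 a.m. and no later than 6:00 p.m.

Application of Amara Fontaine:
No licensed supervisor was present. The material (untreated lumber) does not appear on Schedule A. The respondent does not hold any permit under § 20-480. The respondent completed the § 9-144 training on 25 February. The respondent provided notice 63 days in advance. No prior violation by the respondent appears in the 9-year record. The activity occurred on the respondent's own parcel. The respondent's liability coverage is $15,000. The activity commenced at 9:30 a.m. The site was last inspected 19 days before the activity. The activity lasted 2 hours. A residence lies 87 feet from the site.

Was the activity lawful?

Yes — lawful.

(i) coverage ≥ $50,000 — fails.
(ii) not (Schedule A material) — holds.
(a): F AND T → false.
(i) not (supervisor present) — satisfied.
(ii) own property — met.
(iii) ≤ 4 hrs duration — satisfied.
So (b) is satisfied (T AND T AND T).
(1): F OR T → true.
(2) training certified — satisfied.
(a) site inspected — fails.
(i) ≥60 days' notice — holds.
(A) no residence in 200 ft — not satisfied.
(B) no prior violation — satisfied.
(ii): F OR T → true.
(A) holds permit — not satisfied.
(B) start within hours — holds.
(iii): F OR T → true.
So (b) is satisfied (T AND T AND T).
So (3) is satisfied (F OR T).
Overall: T AND T AND T → true.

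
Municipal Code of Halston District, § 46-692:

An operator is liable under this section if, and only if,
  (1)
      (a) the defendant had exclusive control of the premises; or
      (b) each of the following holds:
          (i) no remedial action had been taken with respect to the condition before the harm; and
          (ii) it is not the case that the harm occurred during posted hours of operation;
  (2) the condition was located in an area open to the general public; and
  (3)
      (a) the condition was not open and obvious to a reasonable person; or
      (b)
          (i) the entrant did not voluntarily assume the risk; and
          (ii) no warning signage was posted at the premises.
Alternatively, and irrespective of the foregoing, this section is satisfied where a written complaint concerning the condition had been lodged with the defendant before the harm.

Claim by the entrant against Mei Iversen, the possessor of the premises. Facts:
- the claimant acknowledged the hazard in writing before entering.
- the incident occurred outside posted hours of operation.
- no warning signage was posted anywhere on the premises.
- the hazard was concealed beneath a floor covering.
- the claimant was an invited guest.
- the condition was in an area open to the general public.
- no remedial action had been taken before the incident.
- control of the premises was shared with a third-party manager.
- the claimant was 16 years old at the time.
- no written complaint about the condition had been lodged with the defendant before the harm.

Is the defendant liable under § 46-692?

(a) exclusive control — fails.
(i) no remedial action — holds.
(ii) not (during posted hours) — satisfied.
(b) = T AND T = true.
(1): F OR T → true.
(2) public area — holds.
(a) not open/obvious — satisfied.
(i) no assumed risk — fails.
(ii) no signage posted — satisfied.
(b) = F AND T = false.
So (3) is satisfied (T OR F).
Overall: T AND T AND T → true.
Exception (complaint lodged) — not satisfied.
Result: main true OR exception false → true.

Yes — liable.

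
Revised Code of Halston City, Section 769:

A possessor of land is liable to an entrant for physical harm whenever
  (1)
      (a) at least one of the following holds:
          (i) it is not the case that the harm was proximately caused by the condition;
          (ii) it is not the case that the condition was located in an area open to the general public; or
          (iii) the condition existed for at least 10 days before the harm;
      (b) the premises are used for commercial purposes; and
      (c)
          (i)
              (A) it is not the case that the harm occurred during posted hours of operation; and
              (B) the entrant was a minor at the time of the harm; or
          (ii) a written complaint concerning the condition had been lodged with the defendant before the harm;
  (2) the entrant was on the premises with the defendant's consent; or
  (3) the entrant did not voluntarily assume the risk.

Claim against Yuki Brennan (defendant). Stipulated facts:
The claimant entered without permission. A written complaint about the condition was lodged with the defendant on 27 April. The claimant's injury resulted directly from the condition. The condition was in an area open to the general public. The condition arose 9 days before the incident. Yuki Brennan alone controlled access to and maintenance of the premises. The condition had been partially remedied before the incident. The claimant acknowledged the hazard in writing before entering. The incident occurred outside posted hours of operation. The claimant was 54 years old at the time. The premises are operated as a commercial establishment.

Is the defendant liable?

No — not liable.

(i) not (proximate cause) — fails.
(ii) not (public area) — not satisfied.
(iii) condition ≥10 days old — not satisfied.
(a) = F OR F OR F = false.
(b) commercial use — satisfied.
(A) not (during posted hours) — met.
(B) entrant a minor — fails.
(i): T AND F → false.
(ii) complaint lodged — satisfied.
So (c) is satisfied (F OR T).
(1): F AND T AND T → false.
(2) consent to enter — not met.
(3) no assumed risk — not satisfied.
Overall = F OR F OR F = false.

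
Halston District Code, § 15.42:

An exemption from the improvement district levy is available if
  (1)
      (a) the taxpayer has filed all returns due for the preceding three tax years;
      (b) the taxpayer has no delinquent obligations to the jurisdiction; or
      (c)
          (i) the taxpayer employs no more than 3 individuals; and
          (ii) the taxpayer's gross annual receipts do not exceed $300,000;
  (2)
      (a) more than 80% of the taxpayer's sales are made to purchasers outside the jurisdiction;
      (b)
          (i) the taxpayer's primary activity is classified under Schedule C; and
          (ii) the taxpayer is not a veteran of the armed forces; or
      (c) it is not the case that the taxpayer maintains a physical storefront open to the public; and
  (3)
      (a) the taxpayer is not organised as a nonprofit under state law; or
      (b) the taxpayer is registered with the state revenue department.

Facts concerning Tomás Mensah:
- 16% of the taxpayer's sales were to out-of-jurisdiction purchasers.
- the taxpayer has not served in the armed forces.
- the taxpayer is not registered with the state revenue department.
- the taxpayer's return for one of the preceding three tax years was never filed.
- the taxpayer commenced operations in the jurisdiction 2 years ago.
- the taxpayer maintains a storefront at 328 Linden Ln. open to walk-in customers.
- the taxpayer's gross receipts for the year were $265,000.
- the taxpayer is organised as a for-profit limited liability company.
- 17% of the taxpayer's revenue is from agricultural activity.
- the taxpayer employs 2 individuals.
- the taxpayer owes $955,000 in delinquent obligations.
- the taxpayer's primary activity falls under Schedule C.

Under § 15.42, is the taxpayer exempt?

(a) returns current — not met.
(b) no delinquency — not satisfied.
(i) ≤ 3 employees — satisfied.
(ii) receipts ≤ $300,000 — met.
(c) = T AND T = true.
(1): F OR F OR T → true.
(a) >80% out-of-jur. sales — not met.
(i) Schedule C activity — satisfied.
(ii) not (veteran) — met.
(b): T AND T → true.
(c) not (has storefront) — not satisfied.
(2): F OR T OR F → true.
(a) not (nonprofit) — holds.
(b) state-registered — fails.
(3): T OR F → true.
So Overall is satisfied (T AND T AND T).

Yes — exempt.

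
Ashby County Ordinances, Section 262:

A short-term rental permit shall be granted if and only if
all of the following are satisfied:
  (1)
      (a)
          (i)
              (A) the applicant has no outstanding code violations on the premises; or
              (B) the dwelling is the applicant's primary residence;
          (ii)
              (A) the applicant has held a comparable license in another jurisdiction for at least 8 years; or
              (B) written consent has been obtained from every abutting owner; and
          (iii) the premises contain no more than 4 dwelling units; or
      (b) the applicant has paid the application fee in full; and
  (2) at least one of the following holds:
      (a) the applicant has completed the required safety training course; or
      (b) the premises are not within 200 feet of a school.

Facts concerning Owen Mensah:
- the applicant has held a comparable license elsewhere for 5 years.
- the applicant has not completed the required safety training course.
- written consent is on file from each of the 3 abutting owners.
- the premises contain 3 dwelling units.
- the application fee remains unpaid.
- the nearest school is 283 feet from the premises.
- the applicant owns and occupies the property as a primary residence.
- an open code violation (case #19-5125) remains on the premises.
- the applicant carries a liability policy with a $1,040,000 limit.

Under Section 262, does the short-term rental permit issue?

Yes — granted.

(A) no code violations — not satisfied.
(B) primary residence — satisfied.
(i): F OR T → true.
(A) prior license ≥ 8 yr — not satisfied.
(B) all abutters consent — satisfied.
(ii) = F OR T = true.
(iii) ≤ 4 units — satisfied.
(a) = T AND T AND T = true.
(b) fee paid — not met.
(1): T OR F → true.
(a) safety training — not met.
(b) ≥200 ft from school — met.
So (2) is satisfied (F OR T).
Overall = T AND T = true.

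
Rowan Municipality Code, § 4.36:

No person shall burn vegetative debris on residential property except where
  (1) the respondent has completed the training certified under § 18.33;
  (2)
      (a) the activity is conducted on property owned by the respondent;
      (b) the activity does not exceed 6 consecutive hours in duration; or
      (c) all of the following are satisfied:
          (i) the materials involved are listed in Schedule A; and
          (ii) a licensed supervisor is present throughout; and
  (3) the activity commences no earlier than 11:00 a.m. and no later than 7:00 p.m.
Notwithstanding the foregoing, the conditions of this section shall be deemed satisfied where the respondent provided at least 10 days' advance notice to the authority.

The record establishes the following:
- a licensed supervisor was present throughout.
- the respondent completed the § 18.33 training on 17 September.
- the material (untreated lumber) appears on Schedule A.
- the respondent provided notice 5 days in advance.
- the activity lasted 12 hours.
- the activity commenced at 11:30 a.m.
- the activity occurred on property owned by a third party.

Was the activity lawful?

(1) training certified — met.
(a) own property — fails.
(b) ≤ 6 hrs duration — fails.
(i) Schedule A material — holds.
(ii) supervisor present — satisfied.
So (c) is satisfied (T AND T).
So (2) is satisfied (F OR F OR T).
(3) start within hours — met.
So Overall is satisfied (T AND T AND T).
Exception (≥10 days' notice) — not satisfied.
Result: main true OR exception false → true.

Yes — lawful.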